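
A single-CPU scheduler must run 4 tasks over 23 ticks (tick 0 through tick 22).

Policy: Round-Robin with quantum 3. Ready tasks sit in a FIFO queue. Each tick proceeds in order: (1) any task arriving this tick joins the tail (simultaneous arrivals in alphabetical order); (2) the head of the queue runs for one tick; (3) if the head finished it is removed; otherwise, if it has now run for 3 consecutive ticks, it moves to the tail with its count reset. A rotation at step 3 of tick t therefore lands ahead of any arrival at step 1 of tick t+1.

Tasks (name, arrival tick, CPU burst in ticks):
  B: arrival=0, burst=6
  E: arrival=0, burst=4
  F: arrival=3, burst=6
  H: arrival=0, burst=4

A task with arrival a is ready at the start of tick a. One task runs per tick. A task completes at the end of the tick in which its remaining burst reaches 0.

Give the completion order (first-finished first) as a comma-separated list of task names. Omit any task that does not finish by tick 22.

t=0: queue=[B,E,H] q_used=0 → run B
t=1: queue=[B,E,H] q_used=1 → run B
t=2: queue=[B,E,H] q_used=2 → run B
t=3: queue=[E,H,B,F] q_used=0 → run E
t=4: queue=[E,H,B,F] q_used=1 → run E
t=5: queue=[E,H,B,F] q_used=2 → run E
t=6: queue=[H,B,F,E] q_used=0 → run H
t=7: queue=[H,B,F,E] q_used=1 → run H
t=8: queue=[H,B,F,E] q_used=2 → run H
t=9: queue=[B,F,E,H] q_used=0 → run B
t=10: queue=[B,F,E,H] q_used=1 → run B
t=11: queue=[B,F,E,H] q_used=2 → run B
t=12: queue=[F,E,H] q_used=0 → run F
t=13: queue=[F,E,H] q_used=1 → run F
t=14: queue=[F,E,H] q_used=2 → run F
t=15: queue=[E,H,F] q_used=0 → run E
t=16: queue=[H,F] q_used=0 → run H
t=17: queue=[F] q_used=0 → run F
t=18: queue=[F] q_used=1 → run F
t=19: queue=[F] q_used=2 → run F
t=20: (idle)
t=21: (idle)
t=22: (idle)

completion order = B, E, H, F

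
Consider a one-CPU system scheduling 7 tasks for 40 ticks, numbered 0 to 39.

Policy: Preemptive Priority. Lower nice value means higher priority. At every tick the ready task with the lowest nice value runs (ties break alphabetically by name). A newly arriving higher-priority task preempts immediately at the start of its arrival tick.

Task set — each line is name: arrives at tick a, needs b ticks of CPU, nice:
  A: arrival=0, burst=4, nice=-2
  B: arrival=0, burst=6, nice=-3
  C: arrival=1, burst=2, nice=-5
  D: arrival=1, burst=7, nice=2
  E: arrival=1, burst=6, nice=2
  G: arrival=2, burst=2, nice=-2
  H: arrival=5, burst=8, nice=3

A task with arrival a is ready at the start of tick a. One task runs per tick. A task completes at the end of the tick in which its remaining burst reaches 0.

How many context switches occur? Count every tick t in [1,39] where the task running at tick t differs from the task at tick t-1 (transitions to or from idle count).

context switches = 8

t=0: ready={A,B} → run B
t=1: ready={A,B,C,D,E} → run C
t=2: ready={A,B,C,D,E,G} → run C
t=3: ready={A,B,D,E,G} → run B
t=4: ready={A,B,D,E,G} → run B
t=5: ready={A,B,D,E,G,H} → run B
t=6: ready={A,B,D,E,G,H} → run B
t=7: ready={A,B,D,E,G,H} → run B
t=8: ready={A,D,E,G,H} → run A
t=9: ready={A,D,E,G,H} → run A
t=10: ready={A,D,E,G,H} → run A
t=11: ready={A,D,E,G,H} → run A
t=12: ready={D,E,G,H} → run G
t=13: ready={D,E,G,H} → run G
t=14: ready={D,E,H} → run D
t=15: ready={D,E,H} → run D
t=16: ready={D,E,H} → run D
t=17: ready={D,E,H} → run D
t=18: ready={D,E,H} → run D
t=19: ready={D,E,H} → run D
t=20: ready={D,E,H} → run D
t=21: ready={E,H} → run E
t=22: ready={E,H} → run E
t=23: ready={E,H} → run E
t=24: ready={E,H} → run E
t=25: ready={E,H} → run E
t=26: ready={E,H} → run E
t=27: ready={H} → run H
t=28: ready={H} → run H
t=29: ready={H} → run H
t=30: ready={H} → run H
t=31: ready={H} → run H
t=32: ready={H} → run H
t=33: ready={H} → run H
t=34: ready={H} → run H
t=35: (idle)
t=36: (idle)
t=37: (idle)
t=38: (idle)
t=39: (idle)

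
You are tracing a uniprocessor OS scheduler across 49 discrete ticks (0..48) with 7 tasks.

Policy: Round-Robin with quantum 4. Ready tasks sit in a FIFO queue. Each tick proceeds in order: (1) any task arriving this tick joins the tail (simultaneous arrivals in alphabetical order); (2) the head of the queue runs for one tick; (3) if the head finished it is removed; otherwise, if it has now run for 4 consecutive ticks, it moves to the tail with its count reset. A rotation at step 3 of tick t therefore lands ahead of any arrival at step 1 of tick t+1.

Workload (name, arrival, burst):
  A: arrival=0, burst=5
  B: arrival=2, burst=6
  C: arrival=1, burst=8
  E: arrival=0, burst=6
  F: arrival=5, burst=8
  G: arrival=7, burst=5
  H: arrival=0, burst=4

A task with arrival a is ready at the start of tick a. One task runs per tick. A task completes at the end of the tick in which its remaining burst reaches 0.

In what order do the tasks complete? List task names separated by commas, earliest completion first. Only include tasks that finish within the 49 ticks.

completion order = H, A, E, C, B, F, G

t=0: queue=[A,E,H] q_used=0 → run A
t=1: queue=[A,E,H,C] q_used=1 → run A
t=2: queue=[A,E,H,C,B] q_used=2 → run A
t=3: queue=[A,E,H,C,B] q_used=3 → run A
t=4: queue=[E,H,C,B,A] q_used=0 → run E
t=5: queue=[E,H,C,B,A,F] q_used=1 → run E
t=6: queue=[E,H,C,B,A,F] q_used=2 → run E
t=7: queue=[E,H,C,B,A,F,G] q_used=3 → run E
t=8: queue=[H,C,B,A,F,G,E] q_used=0 → run H
t=9: queue=[H,C,B,A,F,G,E] q_used=1 → run H
t=10: queue=[H,C,B,A,F,G,E] q_used=2 → run H
t=11: queue=[H,C,B,A,F,G,E] q_used=3 → run H
t=12: queue=[C,B,A,F,G,E] q_used=0 → run C
t=13: queue=[C,B,A,F,G,E] q_used=1 → run C
t=14: queue=[C,B,A,F,G,E] q_used=2 → run C
t=15: queue=[C,B,A,F,G,E] q_used=3 → run C
t=16: queue=[B,A,F,G,E,C] q_used=0 → run B
t=17: queue=[B,A,F,G,E,C] q_used=1 → run B
t=18: queue=[B,A,F,G,E,C] q_used=2 → run B
t=19: queue=[B,A,F,G,E,C] q_used=3 → run B
t=20: queue=[A,F,G,E,C,B] q_used=0 → run A
t=21: queue=[F,G,E,C,B] q_used=0 → run F
t=22: queue=[F,G,E,C,B] q_used=1 → run F
t=23: queue=[F,G,E,C,B] q_used=2 → run F
t=24: queue=[F,G,E,C,B] q_used=3 → run F
t=25: queue=[G,E,C,B,F] q_used=0 → run G
t=26: queue=[G,E,C,B,F] q_used=1 → run G
t=27: queue=[G,E,C,B,F] q_used=2 → run G
t=28: queue=[G,E,C,B,F] q_used=3 → run G
t=29: queue=[E,C,B,F,G] q_used=0 → run E
t=30: queue=[E,C,B,F,G] q_used=1 → run E
t=31: queue=[C,B,F,G] q_used=0 → run C
t=32: queue=[C,B,F,G] q_used=1 → run C
t=33: queue=[C,B,F,G] q_used=2 → run C
t=34: queue=[C,B,F,G] q_used=3 → run C
t=35: queue=[B,F,G] q_used=0 → run B
t=36: queue=[B,F,G] q_used=1 → run B
t=37: queue=[F,G] q_used=0 → run F
t=38: queue=[F,G] q_used=1 → run F
t=39: queue=[F,G] q_used=2 → run F
t=40: queue=[F,G] q_used=3 → run F
t=41: queue=[G] q_used=0 → run G
t=42: (idle)
t=43: (idle)
t=44: (idle)
t=45: (idle)
t=46: (idle)
t=47: (idle)
t=48: (idle)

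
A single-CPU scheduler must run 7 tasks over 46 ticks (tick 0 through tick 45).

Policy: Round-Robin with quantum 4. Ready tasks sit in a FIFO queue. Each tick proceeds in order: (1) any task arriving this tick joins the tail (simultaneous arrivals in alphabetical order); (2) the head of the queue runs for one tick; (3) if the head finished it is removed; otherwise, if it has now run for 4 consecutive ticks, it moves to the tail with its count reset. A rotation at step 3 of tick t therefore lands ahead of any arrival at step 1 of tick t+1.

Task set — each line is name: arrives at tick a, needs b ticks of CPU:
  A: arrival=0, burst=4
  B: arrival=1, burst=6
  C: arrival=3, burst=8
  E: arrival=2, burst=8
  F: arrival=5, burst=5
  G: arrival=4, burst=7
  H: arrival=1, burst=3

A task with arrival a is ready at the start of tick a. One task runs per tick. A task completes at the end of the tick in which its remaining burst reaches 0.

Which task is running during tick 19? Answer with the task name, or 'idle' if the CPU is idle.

running at tick 19 = G

t=0: queue=[A] q_used=0 → run A
t=1: queue=[A,B,H] q_used=1 → run A
t=2: queue=[A,B,H,E] q_used=2 → run A
t=3: queue=[A,B,H,E,C] q_used=3 → run A
t=4: queue=[B,H,E,C,G] q_used=0 → run B
t=5: queue=[B,H,E,C,G,F] q_used=1 → run B
t=6: queue=[B,H,E,C,G,F] q_used=2 → run B
t=7: queue=[B,H,E,C,G,F] q_used=3 → run B
t=8: queue=[H,E,C,G,F,B] q_used=0 → run H
t=9: queue=[H,E,C,G,F,B] q_used=1 → run H
t=10: queue=[H,E,C,G,F,B] q_used=2 → run H
t=11: queue=[E,C,G,F,B] q_used=0 → run E
t=12: queue=[E,C,G,F,B] q_used=1 → run E
t=13: queue=[E,C,G,F,B] q_used=2 → run E
t=14: queue=[E,C,G,F,B] q_used=3 → run E
t=15: queue=[C,G,F,B,E] q_used=0 → run C
t=16: queue=[C,G,F,B,E] q_used=1 → run C
t=17: queue=[C,G,F,B,E] q_used=2 → run C
t=18: queue=[C,G,F,B,E] q_used=3 → run C
t=19: queue=[G,F,B,E,C] q_used=0 → run G
t=20: queue=[G,F,B,E,C] q_used=1 → run G
t=21: queue=[G,F,B,E,C] q_used=2 → run G
t=22: queue=[G,F,B,E,C] q_used=3 → run G
t=23: queue=[F,B,E,C,G] q_used=0 → run F
t=24: queue=[F,B,E,C,G] q_used=1 → run F
t=25: queue=[F,B,E,C,G] q_used=2 → run F
t=26: queue=[F,B,E,C,G] q_used=3 → run F
t=27: queue=[B,E,C,G,F] q_used=0 → run B
t=28: queue=[B,E,C,G,F] q_used=1 → run B
t=29: queue=[E,C,G,F] q_used=0 → run E
t=30: queue=[E,C,G,F] q_used=1 → run E
t=31: queue=[E,C,G,F] q_used=2 → run E
t=32: queue=[E,C,G,F] q_used=3 → run E
t=33: queue=[C,G,F] q_used=0 → run C
t=34: queue=[C,G,F] q_used=1 → run C
t=35: queue=[C,G,F] q_used=2 → run C
t=36: queue=[C,G,F] q_used=3 → run C
t=37: queue=[G,F] q_used=0 → run G
t=38: queue=[G,F] q_used=1 → run G
t=39: queue=[G,F] q_used=2 → run G
t=40: queue=[F] q_used=0 → run F
t=41: (idle)
t=42: (idle)
t=43: (idle)
t=44: (idle)
t=45: (idle)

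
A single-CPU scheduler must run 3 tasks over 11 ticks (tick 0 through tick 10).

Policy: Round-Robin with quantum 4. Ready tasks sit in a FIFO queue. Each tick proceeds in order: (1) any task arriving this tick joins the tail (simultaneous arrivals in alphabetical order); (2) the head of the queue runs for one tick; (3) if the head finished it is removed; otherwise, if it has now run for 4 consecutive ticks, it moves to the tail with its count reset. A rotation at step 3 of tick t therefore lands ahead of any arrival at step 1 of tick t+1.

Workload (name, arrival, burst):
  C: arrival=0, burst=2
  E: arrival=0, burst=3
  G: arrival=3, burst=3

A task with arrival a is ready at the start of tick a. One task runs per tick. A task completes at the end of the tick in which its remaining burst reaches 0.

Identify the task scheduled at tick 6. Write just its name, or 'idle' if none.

t=0: queue=[C,E] q_used=0 → run C
t=1: queue=[C,E] q_used=1 → run C
t=2: queue=[E] q_used=0 → run E
t=3: queue=[E,G] q_used=1 → run E
t=4: queue=[E,G] q_used=2 → run E
t=5: queue=[G] q_used=0 → run G
t=6: queue=[G] q_used=1 → run G
t=7: queue=[G] q_used=2 → run G
t=8: (idle)
t=9: (idle)
t=10: (idle)

running at tick 6 = G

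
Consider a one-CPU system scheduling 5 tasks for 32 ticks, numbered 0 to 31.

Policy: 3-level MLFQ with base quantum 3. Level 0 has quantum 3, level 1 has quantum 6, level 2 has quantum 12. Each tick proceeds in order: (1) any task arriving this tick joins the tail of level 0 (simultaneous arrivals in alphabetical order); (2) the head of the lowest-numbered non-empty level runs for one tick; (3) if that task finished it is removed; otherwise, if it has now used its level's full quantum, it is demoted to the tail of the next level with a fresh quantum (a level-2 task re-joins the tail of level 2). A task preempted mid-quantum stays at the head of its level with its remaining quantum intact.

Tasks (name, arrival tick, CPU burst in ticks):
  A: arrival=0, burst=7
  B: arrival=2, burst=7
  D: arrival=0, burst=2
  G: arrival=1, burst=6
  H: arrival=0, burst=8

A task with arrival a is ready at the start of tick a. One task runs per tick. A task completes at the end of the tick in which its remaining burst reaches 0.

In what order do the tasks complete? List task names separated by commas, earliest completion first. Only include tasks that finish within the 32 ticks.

t=0: L0/L1/L2 = ADH/-/- → run A
t=1: L0/L1/L2 = ADHG/-/- → run A
t=2: L0/L1/L2 = ADHGB/-/- → run A
t=3: L0/L1/L2 = DHGB/A/- → run D
t=4: L0/L1/L2 = DHGB/A/- → run D
t=5: L0/L1/L2 = HGB/A/- → run H
t=6: L0/L1/L2 = HGB/A/- → run H
t=7: L0/L1/L2 = HGB/A/- → run H
t=8: L0/L1/L2 = GB/AH/- → run G
t=9: L0/L1/L2 = GB/AH/- → run G
t=10: L0/L1/L2 = GB/AH/- → run G
t=11: L0/L1/L2 = B/AHG/- → run B
t=12: L0/L1/L2 = B/AHG/- → run B
t=13: L0/L1/L2 = B/AHG/- → run B
t=14: L0/L1/L2 = -/AHGB/- → run A
t=15: L0/L1/L2 = -/AHGB/- → run A
t=16: L0/L1/L2 = -/AHGB/- → run A
t=17: L0/L1/L2 = -/AHGB/- → run A
t=18: L0/L1/L2 = -/HGB/- → run H
t=19: L0/L1/L2 = -/HGB/- → run H
t=20: L0/L1/L2 = -/HGB/- → run H
t=21: L0/L1/L2 = -/HGB/- → run H
t=22: L0/L1/L2 = -/HGB/- → run H
t=23: L0/L1/L2 = -/GB/- → run G
t=24: L0/L1/L2 = -/GB/- → run G
t=25: L0/L1/L2 = -/GB/- → run G
t=26: L0/L1/L2 = -/B/- → run B
t=27: L0/L1/L2 = -/B/- → run B
t=28: L0/L1/L2 = -/B/- → run B
t=29: L0/L1/L2 = -/B/- → run B
t=30: (idle)
t=31: (idle)

completion order = D, A, H, G, B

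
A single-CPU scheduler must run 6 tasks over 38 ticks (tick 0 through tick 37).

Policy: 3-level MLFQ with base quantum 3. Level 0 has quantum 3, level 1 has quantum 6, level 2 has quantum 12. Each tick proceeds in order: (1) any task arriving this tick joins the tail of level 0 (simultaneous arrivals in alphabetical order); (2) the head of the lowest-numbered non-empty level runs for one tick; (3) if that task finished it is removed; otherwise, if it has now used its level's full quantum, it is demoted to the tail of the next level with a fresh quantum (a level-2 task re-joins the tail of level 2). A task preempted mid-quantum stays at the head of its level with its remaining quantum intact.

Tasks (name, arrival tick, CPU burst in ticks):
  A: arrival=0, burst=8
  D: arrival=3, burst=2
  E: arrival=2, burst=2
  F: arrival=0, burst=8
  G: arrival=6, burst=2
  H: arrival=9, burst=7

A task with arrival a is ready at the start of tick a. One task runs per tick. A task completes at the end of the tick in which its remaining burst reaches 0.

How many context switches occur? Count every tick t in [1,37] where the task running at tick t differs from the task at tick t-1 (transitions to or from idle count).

t=0: L0/L1/L2 = AF/-/- → run A
t=1: L0/L1/L2 = AF/-/- → run A
t=2: L0/L1/L2 = AFE/-/- → run A
t=3: L0/L1/L2 = FED/A/- → run F
t=4: L0/L1/L2 = FED/A/- → run F
t=5: L0/L1/L2 = FED/A/- → run F
t=6: L0/L1/L2 = EDG/AF/- → run E
t=7: L0/L1/L2 = EDG/AF/- → run E
t=8: L0/L1/L2 = DG/AF/- → run D
t=9: L0/L1/L2 = DGH/AF/- → run D
t=10: L0/L1/L2 = GH/AF/- → run G
t=11: L0/L1/L2 = GH/AF/- → run G
t=12: L0/L1/L2 = H/AF/- → run H
t=13: L0/L1/L2 = H/AF/- → run H
t=14: L0/L1/L2 = H/AF/- → run H
t=15: L0/L1/L2 = -/AFH/- → run A
t=16: L0/L1/L2 = -/AFH/- → run A
t=17: L0/L1/L2 = -/AFH/- → run A
t=18: L0/L1/L2 = -/AFH/- → run A
t=19: L0/L1/L2 = -/AFH/- → run A
t=20: L0/L1/L2 = -/FH/- → run F
t=21: L0/L1/L2 = -/FH/- → run F
t=22: L0/L1/L2 = -/FH/- → run F
t=23: L0/L1/L2 = -/FH/- → run F
t=24: L0/L1/L2 = -/FH/- → run F
t=25: L0/L1/L2 = -/H/- → run H
t=26: L0/L1/L2 = -/H/- → run H
t=27: L0/L1/L2 = -/H/- → run H
t=28: L0/L1/L2 = -/H/- → run H
t=29: (idle)
t=30: (idle)
t=31: (idle)
t=32: (idle)
t=33: (idle)
t=34: (idle)
t=35: (idle)
t=36: (idle)
t=37: (idle)

context switches = 9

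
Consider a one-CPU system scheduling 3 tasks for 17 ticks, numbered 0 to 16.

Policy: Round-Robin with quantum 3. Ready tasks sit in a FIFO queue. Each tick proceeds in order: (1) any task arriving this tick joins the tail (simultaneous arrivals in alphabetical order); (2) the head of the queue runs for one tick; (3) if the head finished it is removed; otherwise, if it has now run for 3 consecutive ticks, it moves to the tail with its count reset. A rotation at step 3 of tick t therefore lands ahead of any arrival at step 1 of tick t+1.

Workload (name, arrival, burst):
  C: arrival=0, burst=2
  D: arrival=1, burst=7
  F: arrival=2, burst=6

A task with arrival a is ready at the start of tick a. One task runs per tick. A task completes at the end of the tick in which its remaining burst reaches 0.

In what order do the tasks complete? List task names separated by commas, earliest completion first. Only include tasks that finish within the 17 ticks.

t=0: queue=[C] q_used=0 → run C
t=1: queue=[C,D] q_used=1 → run C
t=2: queue=[D,F] q_used=0 → run D
t=3: queue=[D,F] q_used=1 → run D
t=4: queue=[D,F] q_used=2 → run D
t=5: queue=[F,D] q_used=0 → run F
t=6: queue=[F,D] q_used=1 → run F
t=7: queue=[F,D] q_used=2 → run F
t=8: queue=[D,F] q_used=0 → run D
t=9: queue=[D,F] q_used=1 → run D
t=10: queue=[D,F] q_used=2 → run D
t=11: queue=[F,D] q_used=0 → run F
t=12: queue=[F,D] q_used=1 → run F
t=13: queue=[F,D] q_used=2 → run F
t=14: queue=[D] q_used=0 → run D
t=15: (idle)
t=16: (idle)

completion order = C, F, D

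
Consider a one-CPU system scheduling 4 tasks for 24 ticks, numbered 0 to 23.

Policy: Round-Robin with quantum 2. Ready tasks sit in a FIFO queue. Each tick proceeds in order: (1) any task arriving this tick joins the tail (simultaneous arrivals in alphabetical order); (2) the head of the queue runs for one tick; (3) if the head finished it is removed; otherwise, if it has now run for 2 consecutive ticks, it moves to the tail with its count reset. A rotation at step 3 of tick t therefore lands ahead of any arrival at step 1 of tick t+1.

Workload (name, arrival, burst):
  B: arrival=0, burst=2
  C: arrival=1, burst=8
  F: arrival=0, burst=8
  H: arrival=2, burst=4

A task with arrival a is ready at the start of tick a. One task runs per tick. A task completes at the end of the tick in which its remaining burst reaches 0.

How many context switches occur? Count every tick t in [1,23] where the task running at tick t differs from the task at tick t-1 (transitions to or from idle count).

t=0: queue=[B,F] q_used=0 → run B
t=1: queue=[B,F,C] q_used=1 → run B
t=2: queue=[F,C,H] q_used=0 → run F
t=3: queue=[F,C,H] q_used=1 → run F
t=4: queue=[C,H,F] q_used=0 → run C
t=5: queue=[C,H,F] q_used=1 → run C
t=6: queue=[H,F,C] q_used=0 → run H
t=7: queue=[H,F,C] q_used=1 → run H
t=8: queue=[F,C,H] q_used=0 → run F
t=9: queue=[F,C,H] q_used=1 → run F
t=10: queue=[C,H,F] q_used=0 → run C
t=11: queue=[C,H,F] q_used=1 → run C
t=12: queue=[H,F,C] q_used=0 → run H
t=13: queue=[H,F,C] q_used=1 → run H
t=14: queue=[F,C] q_used=0 → run F
t=15: queue=[F,C] q_used=1 → run F
t=16: queue=[C,F] q_used=0 → run C
t=17: queue=[C,F] q_used=1 → run C
t=18: queue=[F,C] q_used=0 → run F
t=19: queue=[F,C] q_used=1 → run F
t=20: queue=[C] q_used=0 → run C
t=21: queue=[C] q_used=1 → run C
t=22: (idle)
t=23: (idle)

context switches = 11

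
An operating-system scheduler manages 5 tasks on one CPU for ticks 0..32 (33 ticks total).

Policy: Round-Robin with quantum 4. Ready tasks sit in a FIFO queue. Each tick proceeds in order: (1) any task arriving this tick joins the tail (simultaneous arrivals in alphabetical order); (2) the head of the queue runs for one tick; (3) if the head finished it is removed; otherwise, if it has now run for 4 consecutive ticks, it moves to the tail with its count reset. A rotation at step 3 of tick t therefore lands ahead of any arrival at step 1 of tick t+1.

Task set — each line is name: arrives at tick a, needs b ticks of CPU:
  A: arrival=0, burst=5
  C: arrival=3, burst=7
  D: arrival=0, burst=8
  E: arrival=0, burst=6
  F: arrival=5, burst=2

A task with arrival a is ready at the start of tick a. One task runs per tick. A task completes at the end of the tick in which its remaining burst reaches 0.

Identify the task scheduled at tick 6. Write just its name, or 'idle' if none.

t=0: queue=[A,D,E] q_used=0 → run A
t=1: queue=[A,D,E] q_used=1 → run A
t=2: queue=[A,D,E] q_used=2 → run A
t=3: queue=[A,D,E,C] q_used=3 → run A
t=4: queue=[D,E,C,A] q_used=0 → run D
t=5: queue=[D,E,C,A,F] q_used=1 → run D
t=6: queue=[D,E,C,A,F] q_used=2 → run D
t=7: queue=[D,E,C,A,F] q_used=3 → run D
t=8: queue=[E,C,A,F,D] q_used=0 → run E
t=9: queue=[E,C,A,F,D] q_used=1 → run E
t=10: queue=[E,C,A,F,D] q_used=2 → run E
t=11: queue=[E,C,A,F,D] q_used=3 → run E
t=12: queue=[C,A,F,D,E] q_used=0 → run C
t=13: queue=[C,A,F,D,E] q_used=1 → run C
t=14: queue=[C,A,F,D,E] q_used=2 → run C
t=15: queue=[C,A,F,D,E] q_used=3 → run C
t=16: queue=[A,F,D,E,C] q_used=0 → run A
t=17: queue=[F,D,E,C] q_used=0 → run F
t=18: queue=[F,D,E,C] q_used=1 → run F
t=19: queue=[D,E,C] q_used=0 → run D
t=20: queue=[D,E,C] q_used=1 → run D
t=21: queue=[D,E,C] q_used=2 → run D
t=22: queue=[D,E,C] q_used=3 → run D
t=23: queue=[E,C] q_used=0 → run E
t=24: queue=[E,C] q_used=1 → run E
t=25: queue=[C] q_used=0 → run C
t=26: queue=[C] q_used=1 → run C
t=27: queue=[C] q_used=2 → run C
t=28: (idle)
t=29: (idle)
t=30: (idle)
t=31: (idle)
t=32: (idle)

running at tick 6 = D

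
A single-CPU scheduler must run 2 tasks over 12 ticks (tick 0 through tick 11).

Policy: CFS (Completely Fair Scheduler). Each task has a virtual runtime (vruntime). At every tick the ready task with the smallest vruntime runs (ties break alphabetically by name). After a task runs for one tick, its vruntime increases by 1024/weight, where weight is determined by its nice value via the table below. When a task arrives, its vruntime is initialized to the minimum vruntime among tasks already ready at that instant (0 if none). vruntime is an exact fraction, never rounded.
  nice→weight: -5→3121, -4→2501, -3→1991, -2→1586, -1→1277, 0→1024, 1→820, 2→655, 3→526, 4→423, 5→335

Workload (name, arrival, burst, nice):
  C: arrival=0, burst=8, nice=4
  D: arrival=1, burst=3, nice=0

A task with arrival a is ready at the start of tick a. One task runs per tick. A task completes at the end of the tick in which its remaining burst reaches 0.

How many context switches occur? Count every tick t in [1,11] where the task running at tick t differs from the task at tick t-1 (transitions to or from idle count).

t=0: vr[C=0] → run C
t=1: vr[C=1024/423 D=1024/423] → run C
t=2: vr[C=2048/423 D=1024/423] → run D
t=3: vr[C=2048/423 D=1447/423] → run D
t=4: vr[C=2048/423 D=1870/423] → run D
t=5: vr[C=2048/423] → run C
t=6: vr[C=1024/141] → run C
t=7: vr[C=4096/423] → run C
t=8: vr[C=5120/423] → run C
t=9: vr[C=2048/141] → run C
t=10: vr[C=7168/423] → run C
t=11: (idle)

context switches = 3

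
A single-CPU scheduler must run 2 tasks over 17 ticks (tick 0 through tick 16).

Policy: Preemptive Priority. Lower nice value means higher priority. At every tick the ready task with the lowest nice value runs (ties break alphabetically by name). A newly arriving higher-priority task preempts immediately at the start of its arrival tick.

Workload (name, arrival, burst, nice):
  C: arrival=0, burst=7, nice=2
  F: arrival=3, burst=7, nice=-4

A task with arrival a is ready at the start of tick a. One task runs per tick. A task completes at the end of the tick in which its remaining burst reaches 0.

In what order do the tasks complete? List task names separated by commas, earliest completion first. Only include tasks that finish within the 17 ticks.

t=0: ready={C} → run C
t=1: ready={C} → run C
t=2: ready={C} → run C
t=3: ready={C,F} → run F
t=4: ready={C,F} → run F
t=5: ready={C,F} → run F
t=6: ready={C,F} → run F
t=7: ready={C,F} → run F
t=8: ready={C,F} → run F
t=9: ready={C,F} → run F
t=10: ready={C} → run C
t=11: ready={C} → run C
t=12: ready={C} → run C
t=13: ready={C} → run C
t=14: (idle)
t=15: (idle)
t=16: (idle)

completion order = F, C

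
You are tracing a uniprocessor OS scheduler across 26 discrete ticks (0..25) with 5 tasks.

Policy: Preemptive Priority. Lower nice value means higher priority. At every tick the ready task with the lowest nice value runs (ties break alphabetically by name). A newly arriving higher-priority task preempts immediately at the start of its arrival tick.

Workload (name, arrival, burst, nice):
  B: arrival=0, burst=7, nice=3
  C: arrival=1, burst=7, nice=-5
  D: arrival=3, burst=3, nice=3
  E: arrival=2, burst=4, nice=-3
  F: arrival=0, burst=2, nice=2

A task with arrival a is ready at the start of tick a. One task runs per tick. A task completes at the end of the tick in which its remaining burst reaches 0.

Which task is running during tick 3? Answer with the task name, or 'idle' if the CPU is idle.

t=0: ready={B,F} → run F
t=1: ready={B,C,F} → run C
t=2: ready={B,C,E,F} → run C
t=3: ready={B,C,D,E,F} → run C
t=4: ready={B,C,D,E,F} → run C
t=5: ready={B,C,D,E,F} → run C
t=6: ready={B,C,D,E,F} → run C
t=7: ready={B,C,D,E,F} → run C
t=8: ready={B,D,E,F} → run E
t=9: ready={B,D,E,F} → run E
t=10: ready={B,D,E,F} → run E
t=11: ready={B,D,E,F} → run E
t=12: ready={B,D,F} → run F
t=13: ready={B,D} → run B
t=14: ready={B,D} → run B
t=15: ready={B,D} → run B
t=16: ready={B,D} → run B
t=17: ready={B,D} → run B
t=18: ready={B,D} → run B
t=19: ready={B,D} → run B
t=20: ready={D} → run D
t=21: ready={D} → run D
t=22: ready={D} → run D
t=23: (idle)
t=24: (idle)
t=25: (idle)

running at tick 3 = C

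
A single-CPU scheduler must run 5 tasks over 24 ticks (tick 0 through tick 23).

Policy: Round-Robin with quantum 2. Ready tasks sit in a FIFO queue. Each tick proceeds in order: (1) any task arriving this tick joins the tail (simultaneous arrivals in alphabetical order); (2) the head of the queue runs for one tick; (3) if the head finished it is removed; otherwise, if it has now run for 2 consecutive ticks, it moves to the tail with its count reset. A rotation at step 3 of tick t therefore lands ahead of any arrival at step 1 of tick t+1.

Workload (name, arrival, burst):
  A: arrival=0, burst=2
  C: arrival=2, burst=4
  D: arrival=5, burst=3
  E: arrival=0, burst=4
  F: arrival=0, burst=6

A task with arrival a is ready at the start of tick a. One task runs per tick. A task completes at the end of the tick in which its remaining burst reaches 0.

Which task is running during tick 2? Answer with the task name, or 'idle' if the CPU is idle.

running at tick 2 = E

t=0: queue=[A,E,F] q_used=0 → run A
t=1: queue=[A,E,F] q_used=1 → run A
t=2: queue=[E,F,C] q_used=0 → run E
t=3: queue=[E,F,C] q_used=1 → run E
t=4: queue=[F,C,E] q_used=0 → run F
t=5: queue=[F,C,E,D] q_used=1 → run F
t=6: queue=[C,E,D,F] q_used=0 → run C
t=7: queue=[C,E,D,F] q_used=1 → run C
t=8: queue=[E,D,F,C] q_used=0 → run E
t=9: queue=[E,D,F,C] q_used=1 → run E
t=10: queue=[D,F,C] q_used=0 → run D
t=11: queue=[D,F,C] q_used=1 → run D
t=12: queue=[F,C,D] q_used=0 → run F
t=13: queue=[F,C,D] q_used=1 → run F
t=14: queue=[C,D,F] q_used=0 → run C
t=15: queue=[C,D,F] q_used=1 → run C
t=16: queue=[D,F] q_used=0 → run D
t=17: queue=[F] q_used=0 → run F
t=18: queue=[F] q_used=1 → run F
t=19: (idle)
t=20: (idle)
t=21: (idle)
t=22: (idle)
t=23: (idle)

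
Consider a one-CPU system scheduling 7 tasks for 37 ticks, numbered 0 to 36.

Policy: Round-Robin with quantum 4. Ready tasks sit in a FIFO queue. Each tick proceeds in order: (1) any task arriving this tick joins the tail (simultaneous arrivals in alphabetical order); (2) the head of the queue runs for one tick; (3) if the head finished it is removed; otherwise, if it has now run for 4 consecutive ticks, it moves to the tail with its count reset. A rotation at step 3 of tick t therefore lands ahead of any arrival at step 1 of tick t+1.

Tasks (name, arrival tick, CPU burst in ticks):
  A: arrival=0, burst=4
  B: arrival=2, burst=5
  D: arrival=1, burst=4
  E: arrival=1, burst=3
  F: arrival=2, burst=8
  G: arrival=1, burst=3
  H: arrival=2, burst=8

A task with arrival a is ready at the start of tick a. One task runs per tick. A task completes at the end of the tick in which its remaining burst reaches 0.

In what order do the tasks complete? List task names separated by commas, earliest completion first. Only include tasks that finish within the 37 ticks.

completion order = A, D, E, G, B, F, H

t=0: queue=[A] q_used=0 → run A
t=1: queue=[A,D,E,G] q_used=1 → run A
t=2: queue=[A,D,E,G,B,F,H] q_used=2 → run A
t=3: queue=[A,D,E,G,B,F,H] q_used=3 → run A
t=4: queue=[D,E,G,B,F,H] q_used=0 → run D
t=5: queue=[D,E,G,B,F,H] q_used=1 → run D
t=6: queue=[D,E,G,B,F,H] q_used=2 → run D
t=7: queue=[D,E,G,B,F,H] q_used=3 → run D
t=8: queue=[E,G,B,F,H] q_used=0 → run E
t=9: queue=[E,G,B,F,H] q_used=1 → run E
t=10: queue=[E,G,B,F,H] q_used=2 → run E
t=11: queue=[G,B,F,H] q_used=0 → run G
t=12: queue=[G,B,F,H] q_used=1 → run G
t=13: queue=[G,B,F,H] q_used=2 → run G
t=14: queue=[B,F,H] q_used=0 → run B
t=15: queue=[B,F,H] q_used=1 → run B
t=16: queue=[B,F,H] q_used=2 → run B
t=17: queue=[B,F,H] q_used=3 → run B
t=18: queue=[F,H,B] q_used=0 → run F
t=19: queue=[F,H,B] q_used=1 → run F
t=20: queue=[F,H,B] q_used=2 → run F
t=21: queue=[F,H,B] q_used=3 → run F
t=22: queue=[H,B,F] q_used=0 → run H
t=23: queue=[H,B,F] q_used=1 → run H
t=24: queue=[H,B,F] q_used=2 → run H
t=25: queue=[H,B,F] q_used=3 → run H
t=26: queue=[B,F,H] q_used=0 → run B
t=27: queue=[F,H] q_used=0 → run F
t=28: queue=[F,H] q_used=1 → run F
t=29: queue=[F,H] q_used=2 → run F
t=30: queue=[F,H] q_used=3 → run F
t=31: queue=[H] q_used=0 → run H
t=32: queue=[H] q_used=1 → run H
t=33: queue=[H] q_used=2 → run H
t=34: queue=[H] q_used=3 → run H
t=35: (idle)
t=36: (idle)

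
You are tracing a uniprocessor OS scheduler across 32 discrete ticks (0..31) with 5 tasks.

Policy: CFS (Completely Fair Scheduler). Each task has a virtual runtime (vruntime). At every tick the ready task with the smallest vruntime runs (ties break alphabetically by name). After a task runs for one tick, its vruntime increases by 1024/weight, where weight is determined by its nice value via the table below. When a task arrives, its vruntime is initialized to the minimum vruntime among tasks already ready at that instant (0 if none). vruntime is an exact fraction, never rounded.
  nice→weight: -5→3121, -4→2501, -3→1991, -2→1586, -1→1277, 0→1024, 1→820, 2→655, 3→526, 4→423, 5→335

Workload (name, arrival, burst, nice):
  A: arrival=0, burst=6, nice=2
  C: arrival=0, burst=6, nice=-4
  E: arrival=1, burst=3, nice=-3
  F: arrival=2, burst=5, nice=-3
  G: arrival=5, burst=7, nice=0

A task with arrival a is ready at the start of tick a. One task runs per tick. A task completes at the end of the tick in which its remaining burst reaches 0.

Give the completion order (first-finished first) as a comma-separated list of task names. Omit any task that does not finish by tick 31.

completion order = E, C, F, G, A

t=0: vr[A=0 C=0] → run A
t=1: vr[A=1024/655 C=0 E=0] → run C
t=2: vr[A=1024/655 C=1024/2501 E=0 F=0] → run E
t=3: vr[A=1024/655 C=1024/2501 E=1024/1991 F=0] → run F
t=4: vr[A=1024/655 C=1024/2501 E=1024/1991 F=1024/1991] → run C
t=5: vr[A=1024/655 C=2048/2501 E=1024/1991 F=1024/1991 G=1024/1991] → run E
t=6: vr[A=1024/655 C=2048/2501 E=2048/1991 F=1024/1991 G=1024/1991] → run F
t=7: vr[A=1024/655 C=2048/2501 E=2048/1991 F=2048/1991 G=1024/1991] → run G
t=8: vr[A=1024/655 C=2048/2501 E=2048/1991 F=2048/1991 G=3015/1991] → run C
t=9: vr[A=1024/655 C=3072/2501 E=2048/1991 F=2048/1991 G=3015/1991] → run E
t=10: vr[A=1024/655 C=3072/2501 F=2048/1991 G=3015/1991] → run F
t=11: vr[A=1024/655 C=3072/2501 F=3072/1991 G=3015/1991] → run C
t=12: vr[A=1024/655 C=4096/2501 F=3072/1991 G=3015/1991] → run G
t=13: vr[A=1024/655 C=4096/2501 F=3072/1991 G=5006/1991] → run F
t=14: vr[A=1024/655 C=4096/2501 F=4096/1991 G=5006/1991] → run A
t=15: vr[A=2048/655 C=4096/2501 F=4096/1991 G=5006/1991] → run C
t=16: vr[A=2048/655 C=5120/2501 F=4096/1991 G=5006/1991] → run C
t=17: vr[A=2048/655 F=4096/1991 G=5006/1991] → run F
t=18: vr[A=2048/655 G=5006/1991] → run G
t=19: vr[A=2048/655 G=6997/1991] → run A
t=20: vr[A=3072/655 G=6997/1991] → run G
t=21: vr[A=3072/655 G=8988/1991] → run G
t=22: vr[A=3072/655 G=10979/1991] → run A
t=23: vr[A=4096/655 G=10979/1991] → run G
t=24: vr[A=4096/655 G=12970/1991] → run A
t=25: vr[A=1024/131 G=12970/1991] → run G
t=26: vr[A=1024/131] → run A
t=27: (idle)
t=28: (idle)
t=29: (idle)
t=30: (idle)
t=31: (idle)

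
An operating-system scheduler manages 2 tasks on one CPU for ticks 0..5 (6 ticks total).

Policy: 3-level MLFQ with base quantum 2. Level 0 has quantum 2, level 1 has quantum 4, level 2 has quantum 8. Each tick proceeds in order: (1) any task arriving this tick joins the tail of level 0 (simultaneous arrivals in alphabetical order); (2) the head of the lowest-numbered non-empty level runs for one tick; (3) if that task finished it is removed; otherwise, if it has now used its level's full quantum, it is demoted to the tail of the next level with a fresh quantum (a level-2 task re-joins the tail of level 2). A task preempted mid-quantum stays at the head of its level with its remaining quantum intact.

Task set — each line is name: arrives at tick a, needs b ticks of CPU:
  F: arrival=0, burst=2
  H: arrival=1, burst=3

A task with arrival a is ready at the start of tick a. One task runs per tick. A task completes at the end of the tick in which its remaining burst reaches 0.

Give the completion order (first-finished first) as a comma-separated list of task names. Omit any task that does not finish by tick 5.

completion order = F, H

t=0: L0/L1/L2 = F/-/- → run F
t=1: L0/L1/L2 = FH/-/- → run F
t=2: L0/L1/L2 = H/-/- → run H
t=3: L0/L1/L2 = H/-/- → run H
t=4: L0/L1/L2 = -/H/- → run H
t=5: (idle)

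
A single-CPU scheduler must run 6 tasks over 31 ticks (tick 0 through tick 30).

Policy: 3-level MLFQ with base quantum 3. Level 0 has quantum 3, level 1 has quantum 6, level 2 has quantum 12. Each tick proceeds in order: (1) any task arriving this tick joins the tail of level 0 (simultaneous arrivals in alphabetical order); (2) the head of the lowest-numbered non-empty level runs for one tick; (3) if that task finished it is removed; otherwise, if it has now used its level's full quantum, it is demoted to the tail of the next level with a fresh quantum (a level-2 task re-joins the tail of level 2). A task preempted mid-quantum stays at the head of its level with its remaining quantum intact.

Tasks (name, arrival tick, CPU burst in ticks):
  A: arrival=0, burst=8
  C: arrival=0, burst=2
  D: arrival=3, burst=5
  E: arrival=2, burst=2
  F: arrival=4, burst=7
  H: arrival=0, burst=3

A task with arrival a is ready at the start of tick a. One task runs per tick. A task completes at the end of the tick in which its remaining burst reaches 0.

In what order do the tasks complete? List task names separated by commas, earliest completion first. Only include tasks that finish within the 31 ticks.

completion order = C, H, E, A, D, F

t=0: L0/L1/L2 = ACH/-/- → run A
t=1: L0/L1/L2 = ACH/-/- → run A
t=2: L0/L1/L2 = ACHE/-/- → run A
t=3: L0/L1/L2 = CHED/A/- → run C
t=4: L0/L1/L2 = CHEDF/A/- → run C
t=5: L0/L1/L2 = HEDF/A/- → run H
t=6: L0/L1/L2 = HEDF/A/- → run H
t=7: L0/L1/L2 = HEDF/A/- → run H
t=8: L0/L1/L2 = EDF/A/- → run E
t=9: L0/L1/L2 = EDF/A/- → run E
t=10: L0/L1/L2 = DF/A/- → run D
t=11: L0/L1/L2 = DF/A/- → run D
t=12: L0/L1/L2 = DF/A/- → run D
t=13: L0/L1/L2 = F/AD/- → run F
t=14: L0/L1/L2 = F/AD/- → run F
t=15: L0/L1/L2 = F/AD/- → run F
t=16: L0/L1/L2 = -/ADF/- → run A
t=17: L0/L1/L2 = -/ADF/- → run A
t=18: L0/L1/L2 = -/ADF/- → run A
t=19: L0/L1/L2 = -/ADF/- → run A
t=20: L0/L1/L2 = -/ADF/- → run A
t=21: L0/L1/L2 = -/DF/- → run D
t=22: L0/L1/L2 = -/DF/- → run D
t=23: L0/L1/L2 = -/F/- → run F
t=24: L0/L1/L2 = -/F/- → run F
t=25: L0/L1/L2 = -/F/- → run F
t=26: L0/L1/L2 = -/F/- → run F
t=27: (idle)
t=28: (idle)
t=29: (idle)
t=30: (idle)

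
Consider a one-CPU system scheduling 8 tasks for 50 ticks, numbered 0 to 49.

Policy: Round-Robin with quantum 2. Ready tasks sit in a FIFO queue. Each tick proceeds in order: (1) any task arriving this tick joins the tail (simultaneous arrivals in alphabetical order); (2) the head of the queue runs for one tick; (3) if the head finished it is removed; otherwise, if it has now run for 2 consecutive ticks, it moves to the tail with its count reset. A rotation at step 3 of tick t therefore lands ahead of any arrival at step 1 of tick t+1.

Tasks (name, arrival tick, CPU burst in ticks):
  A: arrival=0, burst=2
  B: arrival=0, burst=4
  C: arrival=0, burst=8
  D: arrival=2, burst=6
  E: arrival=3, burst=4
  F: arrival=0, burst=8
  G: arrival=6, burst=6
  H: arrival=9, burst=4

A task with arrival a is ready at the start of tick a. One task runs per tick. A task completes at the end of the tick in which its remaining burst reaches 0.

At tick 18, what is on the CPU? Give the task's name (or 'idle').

t=0: queue=[A,B,C,F] q_used=0 → run A
t=1: queue=[A,B,C,F] q_used=1 → run A
t=2: queue=[B,C,F,D] q_used=0 → run B
t=3: queue=[B,C,F,D,E] q_used=1 → run B
t=4: queue=[C,F,D,E,B] q_used=0 → run C
t=5: queue=[C,F,D,E,B] q_used=1 → run C
t=6: queue=[F,D,E,B,C,G] q_used=0 → run F
t=7: queue=[F,D,E,B,C,G] q_used=1 → run F
t=8: queue=[D,E,B,C,G,F] q_used=0 → run D
t=9: queue=[D,E,B,C,G,F,H] q_used=1 → run D
t=10: queue=[E,B,C,G,F,H,D] q_used=0 → run E
t=11: queue=[E,B,C,G,F,H,D] q_used=1 → run E
t=12: queue=[B,C,G,F,H,D,E] q_used=0 → run B
t=13: queue=[B,C,G,F,H,D,E] q_used=1 → run B
t=14: queue=[C,G,F,H,D,E] q_used=0 → run C
t=15: queue=[C,G,F,H,D,E] q_used=1 → run C
t=16: queue=[G,F,H,D,E,C] q_used=0 → run G
t=17: queue=[G,F,H,D,E,C] q_used=1 → run G
t=18: queue=[F,H,D,E,C,G] q_used=0 → run F
t=19: queue=[F,H,D,E,C,G] q_used=1 → run F
t=20: queue=[H,D,E,C,G,F] q_used=0 → run H
t=21: queue=[H,D,E,C,G,F] q_used=1 → run H
t=22: queue=[D,E,C,G,F,H] q_used=0 → run D
t=23: queue=[D,E,C,G,F,H] q_used=1 → run D
t=24: queue=[E,C,G,F,H,D] q_used=0 → run E
t=25: queue=[E,C,G,F,H,D] q_used=1 → run E
t=26: queue=[C,G,F,H,D] q_used=0 → run C
t=27: queue=[C,G,F,H,D] q_used=1 → run C
t=28: queue=[G,F,H,D,C] q_used=0 → run G
t=29: queue=[G,F,H,D,C] q_used=1 → run G
t=30: queue=[F,H,D,C,G] q_used=0 → run F
t=31: queue=[F,H,D,C,G] q_used=1 → run F
t=32: queue=[H,D,C,G,F] q_used=0 → run H
t=33: queue=[H,D,C,G,F] q_used=1 → run H
t=34: queue=[D,C,G,F] q_used=0 → run D
t=35: queue=[D,C,G,F] q_used=1 → run D
t=36: queue=[C,G,F] q_used=0 → run C
t=37: queue=[C,G,F] q_used=1 → run C
t=38: queue=[G,F] q_used=0 → run G
t=39: queue=[G,F] q_used=1 → run G
t=40: queue=[F] q_used=0 → run F
t=41: queue=[F] q_used=1 → run F
t=42: (idle)
t=43: (idle)
t=44: (idle)
t=45: (idle)
t=46: (idle)
t=47: (idle)
t=48: (idle)
t=49: (idle)

running at tick 18 = F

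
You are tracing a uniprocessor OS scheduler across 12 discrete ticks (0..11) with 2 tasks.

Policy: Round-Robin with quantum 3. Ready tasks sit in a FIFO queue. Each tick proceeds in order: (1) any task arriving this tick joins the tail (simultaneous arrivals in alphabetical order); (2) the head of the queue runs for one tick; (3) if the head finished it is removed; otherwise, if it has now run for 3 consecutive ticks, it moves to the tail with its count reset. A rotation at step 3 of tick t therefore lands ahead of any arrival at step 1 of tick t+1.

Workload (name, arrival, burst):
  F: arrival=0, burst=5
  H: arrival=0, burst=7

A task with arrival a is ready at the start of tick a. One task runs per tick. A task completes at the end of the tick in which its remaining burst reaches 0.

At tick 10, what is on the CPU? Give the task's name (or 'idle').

t=0: queue=[F,H] q_used=0 → run F
t=1: queue=[F,H] q_used=1 → run F
t=2: queue=[F,H] q_used=2 → run F
t=3: queue=[H,F] q_used=0 → run H
t=4: queue=[H,F] q_used=1 → run H
t=5: queue=[H,F] q_used=2 → run H
t=6: queue=[F,H] q_used=0 → run F
t=7: queue=[F,H] q_used=1 → run F
t=8: queue=[H] q_used=0 → run H
t=9: queue=[H] q_used=1 → run H
t=10: queue=[H] q_used=2 → run H
t=11: queue=[H] q_used=0 → run H

running at tick 10 = H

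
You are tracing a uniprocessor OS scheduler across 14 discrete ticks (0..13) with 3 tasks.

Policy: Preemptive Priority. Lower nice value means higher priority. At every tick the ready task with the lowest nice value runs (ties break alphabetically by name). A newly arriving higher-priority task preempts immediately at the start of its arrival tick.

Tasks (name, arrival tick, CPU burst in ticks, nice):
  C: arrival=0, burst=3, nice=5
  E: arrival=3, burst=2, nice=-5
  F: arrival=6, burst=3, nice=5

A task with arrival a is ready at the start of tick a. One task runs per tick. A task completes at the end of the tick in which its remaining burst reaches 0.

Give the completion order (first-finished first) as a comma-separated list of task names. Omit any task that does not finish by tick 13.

completion order = C, E, F

t=0: ready={C} → run C
t=1: ready={C} → run C
t=2: ready={C} → run C
t=3: ready={E} → run E
t=4: ready={E} → run E
t=5: (idle)
t=6: ready={F} → run F
t=7: ready={F} → run F
t=8: ready={F} → run F
t=9: (idle)
t=10: (idle)
t=11: (idle)
t=12: (idle)
t=13: (idle)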